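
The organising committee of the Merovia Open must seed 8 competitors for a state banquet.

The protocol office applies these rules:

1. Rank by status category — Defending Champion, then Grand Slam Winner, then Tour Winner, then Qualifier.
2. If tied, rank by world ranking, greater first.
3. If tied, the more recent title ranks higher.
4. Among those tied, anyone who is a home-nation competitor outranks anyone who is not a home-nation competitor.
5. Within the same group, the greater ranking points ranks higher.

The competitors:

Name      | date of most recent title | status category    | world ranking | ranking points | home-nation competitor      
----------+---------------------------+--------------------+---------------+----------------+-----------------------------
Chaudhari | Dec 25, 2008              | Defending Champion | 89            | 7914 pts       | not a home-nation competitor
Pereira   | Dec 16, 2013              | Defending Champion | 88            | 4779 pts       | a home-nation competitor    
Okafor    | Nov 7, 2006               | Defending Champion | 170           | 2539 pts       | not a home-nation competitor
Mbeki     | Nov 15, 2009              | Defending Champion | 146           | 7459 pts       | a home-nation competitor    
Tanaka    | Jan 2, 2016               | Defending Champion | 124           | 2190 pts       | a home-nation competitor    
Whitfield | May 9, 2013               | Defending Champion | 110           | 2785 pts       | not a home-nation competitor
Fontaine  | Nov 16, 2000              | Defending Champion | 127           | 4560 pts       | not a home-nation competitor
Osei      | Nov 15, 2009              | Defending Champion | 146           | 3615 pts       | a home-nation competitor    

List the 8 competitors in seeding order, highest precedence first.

Okafor, Mbeki, Osei, Fontaine, Tanaka, Whitfield, Chaudhari, Pereira

By status category: Okafor, Mbeki, Osei, Fontaine, Tanaka, Whitfield, Chaudhari and Pereira (Defending Champion).
Among Okafor, Mbeki, Osei, Fontaine, Tanaka, Whitfield, Chaudhari and Pereira, by world ranking (higher first): Okafor (170) before Mbeki and Osei (146) before Fontaine (127) before Tanaka (124) before Whitfield (110) before Chaudhari (89) before Pereira (88).
Mbeki and Osei both have date of most recent title Nov 15, 2009, so the next rule applies.
Mbeki and Osei are each a home-nation competitor, so the next rule applies.
Among Mbeki and Osei, by ranking points (higher first): Mbeki (7459 pts) before Osei (3615 pts).
Full order: Okafor, Mbeki, Osei, Fontaine, Tanaka, Whitfield, Chaudhari, Pereira.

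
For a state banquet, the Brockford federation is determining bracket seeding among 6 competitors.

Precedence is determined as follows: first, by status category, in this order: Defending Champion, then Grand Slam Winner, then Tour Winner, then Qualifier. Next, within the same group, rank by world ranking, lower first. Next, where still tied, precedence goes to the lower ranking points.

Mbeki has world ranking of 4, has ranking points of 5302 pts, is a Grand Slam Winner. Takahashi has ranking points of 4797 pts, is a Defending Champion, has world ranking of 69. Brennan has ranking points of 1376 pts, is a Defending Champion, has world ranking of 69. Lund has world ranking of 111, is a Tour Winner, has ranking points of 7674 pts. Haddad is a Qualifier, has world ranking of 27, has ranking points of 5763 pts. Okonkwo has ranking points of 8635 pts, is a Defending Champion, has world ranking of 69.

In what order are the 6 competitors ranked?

By status category: Brennan, Takahashi and Okonkwo (Defending Champion); then Mbeki (Grand Slam Winner); then Lund (Tour Winner); then Haddad (Qualifier).
Brennan, Takahashi and Okonkwo all have world ranking 69, so the next rule applies.
Among Brennan, Takahashi and Okonkwo, by ranking points (lower first): Brennan (1376 pts) before Takahashi (4797 pts) before Okonkwo (8635 pts).
Full order: Brennan, Takahashi, Okonkwo, Mbeki, Lund, Haddad.

Brennan, Takahashi, Okonkwo, Mbeki, Lund, Haddad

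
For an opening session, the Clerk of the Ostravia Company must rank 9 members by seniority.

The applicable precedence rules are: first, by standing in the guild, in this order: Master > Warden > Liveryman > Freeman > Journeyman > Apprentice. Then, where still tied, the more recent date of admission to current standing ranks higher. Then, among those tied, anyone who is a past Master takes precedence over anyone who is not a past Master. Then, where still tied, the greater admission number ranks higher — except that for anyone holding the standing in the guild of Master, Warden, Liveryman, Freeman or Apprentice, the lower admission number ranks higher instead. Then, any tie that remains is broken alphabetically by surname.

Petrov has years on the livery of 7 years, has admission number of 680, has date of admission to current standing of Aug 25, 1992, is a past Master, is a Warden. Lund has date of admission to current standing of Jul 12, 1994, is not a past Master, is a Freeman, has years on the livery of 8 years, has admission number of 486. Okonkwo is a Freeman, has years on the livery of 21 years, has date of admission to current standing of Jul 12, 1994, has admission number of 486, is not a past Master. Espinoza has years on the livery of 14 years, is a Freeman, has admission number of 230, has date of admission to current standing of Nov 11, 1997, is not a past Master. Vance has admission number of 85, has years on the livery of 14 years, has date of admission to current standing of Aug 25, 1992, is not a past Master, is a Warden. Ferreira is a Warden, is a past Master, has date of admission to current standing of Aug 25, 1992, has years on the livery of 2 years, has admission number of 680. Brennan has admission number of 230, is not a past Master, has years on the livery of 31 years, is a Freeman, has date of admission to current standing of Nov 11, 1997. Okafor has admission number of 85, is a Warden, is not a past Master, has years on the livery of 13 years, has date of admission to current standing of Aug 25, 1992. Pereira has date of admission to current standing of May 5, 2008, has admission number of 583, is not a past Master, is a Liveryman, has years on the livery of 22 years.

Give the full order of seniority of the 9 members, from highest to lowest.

By standing in the guild: Ferreira, Petrov, Okafor and Vance (Warden); then Pereira (Liveryman); then Brennan, Espinoza, Lund and Okonkwo (Freeman).
Ferreira, Petrov, Okafor and Vance all have date of admission to current standing Aug 25, 1992, so the next rule applies.
Among Ferreira, Petrov, Okafor and Vance, a past Master before not a past Master: Ferreira and Petrov (a past Master) before Okafor and Vance (not a past Master).
Ferreira and Petrov both have admission number 680, so the next rule applies.
Among Ferreira and Petrov, alphabetically by surname: Ferreira before Petrov.
Okafor and Vance both have admission number 85, so the next rule applies.
Among Okafor and Vance, alphabetically by surname: Okafor before Vance.
Among Brennan, Espinoza, Lund and Okonkwo, by date of admission to current standing (later first): Brennan and Espinoza (Nov 11, 1997) before Lund and Okonkwo (Jul 12, 1994).
Brennan and Espinoza are each not a past Master, so the next rule applies.
Brennan and Espinoza both have admission number 230, so the next rule applies.
Among Brennan and Espinoza, alphabetically by surname: Brennan before Espinoza.
Lund and Okonkwo are each not a past Master, so the next rule applies.
Lund and Okonkwo both have admission number 486, so the next rule applies.
Among Lund and Okonkwo, alphabetically by surname: Lund before Okonkwo.
Full order: Ferreira, Petrov, Okafor, Vance, Pereira, Brennan, Espinoza, Lund, Okonkwo.

Ferreira, Petrov, Okafor, Vance, Pereira, Brennan, Espinoza, Lund, Okonkwo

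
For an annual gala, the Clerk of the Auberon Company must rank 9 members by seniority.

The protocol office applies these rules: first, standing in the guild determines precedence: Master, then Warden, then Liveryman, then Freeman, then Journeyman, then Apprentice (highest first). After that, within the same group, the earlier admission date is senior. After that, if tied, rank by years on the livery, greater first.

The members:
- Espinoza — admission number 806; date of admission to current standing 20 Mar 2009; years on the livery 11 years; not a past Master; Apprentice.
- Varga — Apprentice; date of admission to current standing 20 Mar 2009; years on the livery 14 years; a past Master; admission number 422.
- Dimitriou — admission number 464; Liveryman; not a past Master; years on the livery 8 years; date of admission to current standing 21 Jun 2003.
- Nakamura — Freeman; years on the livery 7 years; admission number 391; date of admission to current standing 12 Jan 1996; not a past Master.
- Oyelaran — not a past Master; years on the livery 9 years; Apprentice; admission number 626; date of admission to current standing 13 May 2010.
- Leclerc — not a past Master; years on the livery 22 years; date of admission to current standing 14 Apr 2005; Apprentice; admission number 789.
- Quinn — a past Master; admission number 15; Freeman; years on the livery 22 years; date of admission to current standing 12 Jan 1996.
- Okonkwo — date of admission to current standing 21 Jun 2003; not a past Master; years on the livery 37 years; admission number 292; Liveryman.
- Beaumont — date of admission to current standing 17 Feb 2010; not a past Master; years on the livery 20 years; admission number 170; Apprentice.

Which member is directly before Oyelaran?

Beaumont

By standing in the guild: Okonkwo and Dimitriou (Liveryman); then Quinn and Nakamura (Freeman); then Leclerc, Varga, Espinoza, Beaumont and Oyelaran (Apprentice).
Okonkwo and Dimitriou both have date of admission to current standing 21 Jun 2003, so the next rule applies.
Among Okonkwo and Dimitriou, by years on the livery (higher first): Okonkwo (37 years) before Dimitriou (8 years).
Quinn and Nakamura both have date of admission to current standing 12 Jan 1996, so the next rule applies.
Among Quinn and Nakamura, by years on the livery (higher first): Quinn (22 years) before Nakamura (7 years).
Among Leclerc, Varga, Espinoza, Beaumont and Oyelaran, by date of admission to current standing (earlier first): Leclerc (14 Apr 2005) before Varga and Espinoza (20 Mar 2009) before Beaumont (17 Feb 2010) before Oyelaran (13 May 2010).
Among Varga and Espinoza, by years on the livery (higher first): Varga (14 years) before Espinoza (11 years).
Order: Okonkwo, Dimitriou, Quinn, Nakamura, Leclerc, Varga, Espinoza, Beaumont, Oyelaran.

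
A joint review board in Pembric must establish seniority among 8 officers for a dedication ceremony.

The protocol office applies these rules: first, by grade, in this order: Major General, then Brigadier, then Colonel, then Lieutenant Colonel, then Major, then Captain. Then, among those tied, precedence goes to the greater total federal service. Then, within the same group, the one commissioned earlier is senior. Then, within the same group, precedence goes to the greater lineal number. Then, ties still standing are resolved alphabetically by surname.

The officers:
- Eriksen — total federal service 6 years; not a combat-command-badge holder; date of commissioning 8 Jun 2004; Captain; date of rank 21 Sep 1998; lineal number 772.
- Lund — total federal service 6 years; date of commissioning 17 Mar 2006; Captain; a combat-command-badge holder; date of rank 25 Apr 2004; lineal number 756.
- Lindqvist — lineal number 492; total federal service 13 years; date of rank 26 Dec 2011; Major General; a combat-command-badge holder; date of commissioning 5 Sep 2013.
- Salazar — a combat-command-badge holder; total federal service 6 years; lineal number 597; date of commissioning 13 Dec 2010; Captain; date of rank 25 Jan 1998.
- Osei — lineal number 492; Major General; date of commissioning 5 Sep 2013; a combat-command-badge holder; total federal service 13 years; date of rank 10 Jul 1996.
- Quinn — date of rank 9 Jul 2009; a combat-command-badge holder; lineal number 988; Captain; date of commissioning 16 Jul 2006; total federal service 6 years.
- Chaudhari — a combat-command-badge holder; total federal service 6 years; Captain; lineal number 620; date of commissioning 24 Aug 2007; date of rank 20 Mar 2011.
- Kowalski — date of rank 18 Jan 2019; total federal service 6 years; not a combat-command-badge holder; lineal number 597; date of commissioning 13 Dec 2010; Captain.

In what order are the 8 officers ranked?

By grade: Lindqvist and Osei (Major General); then Eriksen, Lund, Quinn, Chaudhari, Kowalski and Salazar (Captain).
Lindqvist and Osei both have total federal service 13 years, so the next rule applies.
Lindqvist and Osei both have date of commissioning 5 Sep 2013, so the next rule applies.
Lindqvist and Osei both have lineal number 492, so the next rule applies.
Among Lindqvist and Osei, alphabetically by surname: Lindqvist before Osei.
Eriksen, Lund, Quinn, Chaudhari, Kowalski and Salazar all have total federal service 6 years, so the next rule applies.
Among Eriksen, Lund, Quinn, Chaudhari, Kowalski and Salazar, by date of commissioning (earlier first): Eriksen (8 Jun 2004) before Lund (17 Mar 2006) before Quinn (16 Jul 2006) before Chaudhari (24 Aug 2007) before Kowalski and Salazar (13 Dec 2010).
Kowalski and Salazar both have lineal number 597, so the next rule applies.
Among Kowalski and Salazar, alphabetically by surname: Kowalski before Salazar.
Full order: Lindqvist, Osei, Eriksen, Lund, Quinn, Chaudhari, Kowalski, Salazar.

Lindqvist, Osei, Eriksen, Lund, Quinn, Chaudhari, Kowalski, Salazar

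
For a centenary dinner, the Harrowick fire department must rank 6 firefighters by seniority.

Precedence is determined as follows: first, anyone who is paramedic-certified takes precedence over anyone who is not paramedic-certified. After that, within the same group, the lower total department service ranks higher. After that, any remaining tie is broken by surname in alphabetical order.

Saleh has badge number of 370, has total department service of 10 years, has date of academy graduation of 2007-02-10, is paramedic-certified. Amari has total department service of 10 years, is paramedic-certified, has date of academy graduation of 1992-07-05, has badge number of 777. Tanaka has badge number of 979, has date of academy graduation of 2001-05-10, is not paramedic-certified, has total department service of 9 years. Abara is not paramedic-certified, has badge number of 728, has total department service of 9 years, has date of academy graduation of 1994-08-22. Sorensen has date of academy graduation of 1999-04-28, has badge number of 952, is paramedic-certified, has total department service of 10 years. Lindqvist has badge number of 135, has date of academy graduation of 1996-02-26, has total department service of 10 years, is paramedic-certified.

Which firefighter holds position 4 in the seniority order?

By the first rule: Amari, Lindqvist, Saleh and Sorensen (each paramedic-certified); then Abara and Tanaka (both not paramedic-certified).
Amari, Lindqvist, Saleh and Sorensen all have total department service 10 years, so the next rule applies.
Among Amari, Lindqvist, Saleh and Sorensen, alphabetically by surname: Amari before Lindqvist before Saleh before Sorensen.
Abara and Tanaka both have total department service 9 years, so the next rule applies.
Among Abara and Tanaka, alphabetically by surname: Abara before Tanaka.
Order: Amari, Lindqvist, Saleh, Sorensen, Abara, Tanaka.

Sorensen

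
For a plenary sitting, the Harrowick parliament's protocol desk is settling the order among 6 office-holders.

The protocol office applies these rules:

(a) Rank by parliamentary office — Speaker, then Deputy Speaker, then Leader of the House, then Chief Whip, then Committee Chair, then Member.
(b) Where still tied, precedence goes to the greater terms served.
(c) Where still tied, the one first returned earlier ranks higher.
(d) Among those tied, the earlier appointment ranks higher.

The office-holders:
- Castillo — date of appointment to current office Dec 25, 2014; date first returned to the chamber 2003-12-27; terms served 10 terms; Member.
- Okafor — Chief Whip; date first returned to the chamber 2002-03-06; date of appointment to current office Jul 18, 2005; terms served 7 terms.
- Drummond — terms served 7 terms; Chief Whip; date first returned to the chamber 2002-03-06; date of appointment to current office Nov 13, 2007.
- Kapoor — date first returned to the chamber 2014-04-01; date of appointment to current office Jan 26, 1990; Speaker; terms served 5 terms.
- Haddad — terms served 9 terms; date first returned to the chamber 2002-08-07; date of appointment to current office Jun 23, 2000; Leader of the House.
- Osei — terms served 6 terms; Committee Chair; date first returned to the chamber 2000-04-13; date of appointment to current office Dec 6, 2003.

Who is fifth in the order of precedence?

By parliamentary office: Kapoor (Speaker); then Haddad (Leader of the House); then Okafor and Drummond (Chief Whip); then Osei (Committee Chair); then Castillo (Member).
Okafor and Drummond both have terms served 7 terms, so the next rule applies.
Okafor and Drummond both have date first returned to the chamber 2002-03-06, so the next rule applies.
Among Okafor and Drummond, by date of appointment to current office (earlier first): Okafor (Jul 18, 2005) before Drummond (Nov 13, 2007).
Order: Kapoor, Haddad, Okafor, Drummond, Osei, Castillo.

Osei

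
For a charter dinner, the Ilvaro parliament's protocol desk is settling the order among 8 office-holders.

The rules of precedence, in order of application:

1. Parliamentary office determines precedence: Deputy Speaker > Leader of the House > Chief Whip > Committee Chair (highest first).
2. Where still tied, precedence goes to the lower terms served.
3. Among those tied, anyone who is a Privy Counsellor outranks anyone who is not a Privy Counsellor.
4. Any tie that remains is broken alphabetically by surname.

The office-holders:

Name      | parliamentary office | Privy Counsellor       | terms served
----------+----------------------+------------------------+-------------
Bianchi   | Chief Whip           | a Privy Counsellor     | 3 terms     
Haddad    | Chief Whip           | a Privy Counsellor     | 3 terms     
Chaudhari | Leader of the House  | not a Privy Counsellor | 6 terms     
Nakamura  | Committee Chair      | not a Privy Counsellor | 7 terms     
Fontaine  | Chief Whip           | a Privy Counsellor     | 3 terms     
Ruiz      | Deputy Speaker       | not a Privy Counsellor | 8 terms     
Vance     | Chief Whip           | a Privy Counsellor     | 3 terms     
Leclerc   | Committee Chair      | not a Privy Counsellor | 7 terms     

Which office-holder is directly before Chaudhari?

Ruiz

By parliamentary office: Ruiz (Deputy Speaker); then Chaudhari (Leader of the House); then Bianchi, Fontaine, Haddad and Vance (Chief Whip); then Leclerc and Nakamura (Committee Chair).
Bianchi, Fontaine, Haddad and Vance all have terms served 3 terms, so the next rule applies.
Bianchi, Fontaine, Haddad and Vance are each a Privy Counsellor, so the next rule applies.
Among Bianchi, Fontaine, Haddad and Vance, alphabetically by surname: Bianchi before Fontaine before Haddad before Vance.
Leclerc and Nakamura both have terms served 7 terms, so the next rule applies.
Leclerc and Nakamura are each not a Privy Counsellor, so the next rule applies.
Among Leclerc and Nakamura, alphabetically by surname: Leclerc before Nakamura.
Order: Ruiz, Chaudhari, Bianchi, Fontaine, Haddad, Vance, Leclerc, Nakamura.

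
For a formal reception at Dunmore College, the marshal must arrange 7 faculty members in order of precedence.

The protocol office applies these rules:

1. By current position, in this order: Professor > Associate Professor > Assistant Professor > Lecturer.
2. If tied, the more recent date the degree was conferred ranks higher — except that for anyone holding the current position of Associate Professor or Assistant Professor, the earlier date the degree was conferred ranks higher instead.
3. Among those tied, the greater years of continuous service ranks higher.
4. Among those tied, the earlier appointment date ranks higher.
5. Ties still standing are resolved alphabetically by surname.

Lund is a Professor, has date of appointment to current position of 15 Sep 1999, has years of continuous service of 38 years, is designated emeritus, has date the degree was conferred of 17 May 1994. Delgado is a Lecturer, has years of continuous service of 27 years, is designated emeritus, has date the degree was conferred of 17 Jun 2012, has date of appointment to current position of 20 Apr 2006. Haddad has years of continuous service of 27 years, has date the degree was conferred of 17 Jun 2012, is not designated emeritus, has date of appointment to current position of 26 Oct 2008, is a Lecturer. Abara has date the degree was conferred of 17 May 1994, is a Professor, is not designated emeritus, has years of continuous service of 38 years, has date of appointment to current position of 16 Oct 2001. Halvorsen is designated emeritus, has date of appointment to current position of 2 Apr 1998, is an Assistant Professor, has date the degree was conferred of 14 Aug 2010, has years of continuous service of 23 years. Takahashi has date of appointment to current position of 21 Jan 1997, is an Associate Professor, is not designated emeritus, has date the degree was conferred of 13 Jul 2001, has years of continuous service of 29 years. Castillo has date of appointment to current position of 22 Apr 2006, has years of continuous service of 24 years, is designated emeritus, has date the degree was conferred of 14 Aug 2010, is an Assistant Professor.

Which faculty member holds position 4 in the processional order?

By current position: Lund and Abara (Professor); then Takahashi (Associate Professor); then Castillo and Halvorsen (Assistant Professor); then Delgado and Haddad (Lecturer).
Lund and Abara both have date the degree was conferred 17 May 1994, so the next rule applies.
Lund and Abara both have years of continuous service 38 years, so the next rule applies.
Among Lund and Abara, by date of appointment to current position (earlier first): Lund (15 Sep 1999) before Abara (16 Oct 2001).
Castillo and Halvorsen both have date the degree was conferred 14 Aug 2010, so the next rule applies.
Among Castillo and Halvorsen, by years of continuous service (higher first): Castillo (24 years) before Halvorsen (23 years).
Delgado and Haddad both have date the degree was conferred 17 Jun 2012, so the next rule applies.
Delgado and Haddad both have years of continuous service 27 years, so the next rule applies.
Among Delgado and Haddad, by date of appointment to current position (earlier first): Delgado (20 Apr 2006) before Haddad (26 Oct 2008).
Order: Lund, Abara, Takahashi, Castillo, Halvorsen, Delgado, Haddad.

Castillo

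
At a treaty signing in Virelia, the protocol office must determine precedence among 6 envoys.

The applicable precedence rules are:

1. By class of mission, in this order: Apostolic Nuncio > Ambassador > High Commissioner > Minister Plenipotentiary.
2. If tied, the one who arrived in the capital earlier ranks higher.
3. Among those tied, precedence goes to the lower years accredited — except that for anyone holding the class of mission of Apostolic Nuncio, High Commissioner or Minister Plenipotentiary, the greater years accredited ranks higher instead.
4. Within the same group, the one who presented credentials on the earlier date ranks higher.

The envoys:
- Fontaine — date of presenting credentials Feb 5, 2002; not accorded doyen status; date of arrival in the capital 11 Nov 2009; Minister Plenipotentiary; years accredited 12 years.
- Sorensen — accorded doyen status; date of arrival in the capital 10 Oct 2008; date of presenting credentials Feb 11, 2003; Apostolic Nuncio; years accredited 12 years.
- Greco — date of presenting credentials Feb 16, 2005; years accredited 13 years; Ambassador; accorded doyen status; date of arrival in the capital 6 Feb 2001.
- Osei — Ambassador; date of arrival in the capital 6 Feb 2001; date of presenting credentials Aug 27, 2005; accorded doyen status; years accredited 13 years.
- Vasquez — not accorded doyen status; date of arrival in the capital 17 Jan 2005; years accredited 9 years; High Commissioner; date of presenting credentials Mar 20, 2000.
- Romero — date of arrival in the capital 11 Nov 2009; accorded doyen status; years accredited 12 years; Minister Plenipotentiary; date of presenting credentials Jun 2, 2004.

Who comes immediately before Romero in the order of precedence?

Fontaine

By class of mission: Sorensen (Apostolic Nuncio); then Greco and Osei (Ambassador); then Vasquez (High Commissioner); then Fontaine and Romero (Minister Plenipotentiary).
Greco and Osei both have date of arrival in the capital 6 Feb 2001, so the next rule applies.
Greco and Osei both have years accredited 13 years, so the next rule applies.
Among Greco and Osei, by date of presenting credentials (earlier first): Greco (Feb 16, 2005) before Osei (Aug 27, 2005).
Fontaine and Romero both have date of arrival in the capital 11 Nov 2009, so the next rule applies.
Fontaine and Romero both have years accredited 12 years, so the next rule applies.
Among Fontaine and Romero, by date of presenting credentials (earlier first): Fontaine (Feb 5, 2002) before Romero (Jun 2, 2004).
Order: Sorensen, Greco, Osei, Vasquez, Fontaine, Romero.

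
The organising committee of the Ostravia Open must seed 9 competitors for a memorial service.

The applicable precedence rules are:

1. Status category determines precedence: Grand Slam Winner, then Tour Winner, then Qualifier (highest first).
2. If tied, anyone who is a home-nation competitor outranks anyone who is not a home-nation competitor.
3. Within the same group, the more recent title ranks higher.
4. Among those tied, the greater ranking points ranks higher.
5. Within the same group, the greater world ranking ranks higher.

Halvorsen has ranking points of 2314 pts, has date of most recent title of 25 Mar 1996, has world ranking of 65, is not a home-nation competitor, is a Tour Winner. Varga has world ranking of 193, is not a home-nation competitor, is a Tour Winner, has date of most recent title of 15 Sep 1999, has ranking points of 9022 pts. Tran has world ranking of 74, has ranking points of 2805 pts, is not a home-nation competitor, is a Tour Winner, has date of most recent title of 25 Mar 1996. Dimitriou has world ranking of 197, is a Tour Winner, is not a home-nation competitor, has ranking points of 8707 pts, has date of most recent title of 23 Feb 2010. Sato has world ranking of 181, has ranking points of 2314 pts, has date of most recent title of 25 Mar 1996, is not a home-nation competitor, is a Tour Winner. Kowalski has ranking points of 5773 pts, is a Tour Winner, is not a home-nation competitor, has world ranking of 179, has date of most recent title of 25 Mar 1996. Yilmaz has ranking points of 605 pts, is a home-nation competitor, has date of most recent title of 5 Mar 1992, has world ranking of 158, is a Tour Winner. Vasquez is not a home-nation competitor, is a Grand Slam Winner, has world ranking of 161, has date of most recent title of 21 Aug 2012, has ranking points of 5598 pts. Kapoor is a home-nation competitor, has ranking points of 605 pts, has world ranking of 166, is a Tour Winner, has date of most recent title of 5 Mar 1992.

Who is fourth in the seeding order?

By status category: Vasquez (Grand Slam Winner); then Kapoor, Yilmaz, Dimitriou, Varga, Kowalski, Tran, Sato and Halvorsen (Tour Winner).
Among Kapoor, Yilmaz, Dimitriou, Varga, Kowalski, Tran, Sato and Halvorsen, a home-nation competitor before not a home-nation competitor: Kapoor and Yilmaz (a home-nation competitor) before Dimitriou, Varga, Kowalski, Tran, Sato and Halvorsen (not a home-nation competitor).
Kapoor and Yilmaz both have date of most recent title 5 Mar 1992, so the next rule applies.
Kapoor and Yilmaz both have ranking points 605 pts, so the next rule applies.
Among Kapoor and Yilmaz, by world ranking (higher first): Kapoor (166) before Yilmaz (158).
Among Dimitriou, Varga, Kowalski, Tran, Sato and Halvorsen, by date of most recent title (later first): Dimitriou (23 Feb 2010) before Varga (15 Sep 1999) before Kowalski, Tran, Sato and Halvorsen (25 Mar 1996).
Among Kowalski, Tran, Sato and Halvorsen, by ranking points (higher first): Kowalski (5773 pts) before Tran (2805 pts) before Sato and Halvorsen (2314 pts).
Among Sato and Halvorsen, by world ranking (higher first): Sato (181) before Halvorsen (65).
Order: Vasquez, Kapoor, Yilmaz, Dimitriou, Varga, Kowalski, Tran, Sato, Halvorsen.

Dimitriou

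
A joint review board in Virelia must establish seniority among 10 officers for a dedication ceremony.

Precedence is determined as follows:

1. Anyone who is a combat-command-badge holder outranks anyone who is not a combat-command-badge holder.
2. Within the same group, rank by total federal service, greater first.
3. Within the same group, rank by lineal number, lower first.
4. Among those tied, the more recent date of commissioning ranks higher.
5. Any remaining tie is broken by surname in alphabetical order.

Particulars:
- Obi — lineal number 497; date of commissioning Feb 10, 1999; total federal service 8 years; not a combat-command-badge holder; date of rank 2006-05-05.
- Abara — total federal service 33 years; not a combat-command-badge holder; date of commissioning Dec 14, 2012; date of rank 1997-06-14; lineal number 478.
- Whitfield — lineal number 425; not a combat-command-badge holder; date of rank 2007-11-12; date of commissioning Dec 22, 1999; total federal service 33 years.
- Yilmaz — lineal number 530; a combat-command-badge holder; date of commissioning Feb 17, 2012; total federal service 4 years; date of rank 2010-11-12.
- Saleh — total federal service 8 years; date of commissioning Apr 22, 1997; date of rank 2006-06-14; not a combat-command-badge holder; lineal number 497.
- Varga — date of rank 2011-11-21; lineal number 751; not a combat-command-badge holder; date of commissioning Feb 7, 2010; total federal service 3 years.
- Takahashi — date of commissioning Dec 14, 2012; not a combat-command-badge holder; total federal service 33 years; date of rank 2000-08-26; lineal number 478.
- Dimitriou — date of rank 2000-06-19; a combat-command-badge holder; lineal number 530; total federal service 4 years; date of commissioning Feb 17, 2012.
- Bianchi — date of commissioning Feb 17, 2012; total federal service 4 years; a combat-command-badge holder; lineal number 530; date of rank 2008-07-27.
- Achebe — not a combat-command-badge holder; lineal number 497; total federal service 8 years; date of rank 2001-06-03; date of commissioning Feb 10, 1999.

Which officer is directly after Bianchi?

Dimitriou

By the first rule: Bianchi, Dimitriou and Yilmaz (each a combat-command-badge holder); then Whitfield, Abara, Takahashi, Achebe, Obi, Saleh and Varga (each not a combat-command-badge holder).
Bianchi, Dimitriou and Yilmaz all have total federal service 4 years, so the next rule applies.
Bianchi, Dimitriou and Yilmaz all have lineal number 530, so the next rule applies.
Bianchi, Dimitriou and Yilmaz all have date of commissioning Feb 17, 2012, so the next rule applies.
Among Bianchi, Dimitriou and Yilmaz, alphabetically by surname: Bianchi before Dimitriou before Yilmaz.
Among Whitfield, Abara, Takahashi, Achebe, Obi, Saleh and Varga, by total federal service (higher first): Whitfield, Abara and Takahashi (33 years) before Achebe, Obi and Saleh (8 years) before Varga (3 years).
Among Whitfield, Abara and Takahashi, by lineal number (lower first): Whitfield (425) before Abara and Takahashi (478).
Abara and Takahashi both have date of commissioning Dec 14, 2012, so the next rule applies.
Among Abara and Takahashi, alphabetically by surname: Abara before Takahashi.
Achebe, Obi and Saleh all have lineal number 497, so the next rule applies.
Among Achebe, Obi and Saleh, by date of commissioning (later first): Achebe and Obi (Feb 10, 1999) before Saleh (Apr 22, 1997).
Among Achebe and Obi, alphabetically by surname: Achebe before Obi.
Order: Bianchi, Dimitriou, Yilmaz, Whitfield, Abara, Takahashi, Achebe, Obi, Saleh, Varga.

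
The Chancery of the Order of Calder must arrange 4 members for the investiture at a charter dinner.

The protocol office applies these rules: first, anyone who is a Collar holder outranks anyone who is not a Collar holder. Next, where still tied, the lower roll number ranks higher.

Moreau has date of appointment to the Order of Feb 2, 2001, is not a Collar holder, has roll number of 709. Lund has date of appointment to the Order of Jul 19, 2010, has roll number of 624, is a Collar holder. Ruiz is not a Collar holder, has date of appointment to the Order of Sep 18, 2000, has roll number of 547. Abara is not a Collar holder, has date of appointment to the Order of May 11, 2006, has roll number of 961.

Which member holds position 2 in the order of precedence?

By the first rule: Lund (a Collar holder); then Ruiz, Moreau and Abara (each not a Collar holder).
Among Ruiz, Moreau and Abara, by roll number (lower first): Ruiz (547) before Moreau (709) before Abara (961).
Order: Lund, Ruiz, Moreau, Abara.

Ruiz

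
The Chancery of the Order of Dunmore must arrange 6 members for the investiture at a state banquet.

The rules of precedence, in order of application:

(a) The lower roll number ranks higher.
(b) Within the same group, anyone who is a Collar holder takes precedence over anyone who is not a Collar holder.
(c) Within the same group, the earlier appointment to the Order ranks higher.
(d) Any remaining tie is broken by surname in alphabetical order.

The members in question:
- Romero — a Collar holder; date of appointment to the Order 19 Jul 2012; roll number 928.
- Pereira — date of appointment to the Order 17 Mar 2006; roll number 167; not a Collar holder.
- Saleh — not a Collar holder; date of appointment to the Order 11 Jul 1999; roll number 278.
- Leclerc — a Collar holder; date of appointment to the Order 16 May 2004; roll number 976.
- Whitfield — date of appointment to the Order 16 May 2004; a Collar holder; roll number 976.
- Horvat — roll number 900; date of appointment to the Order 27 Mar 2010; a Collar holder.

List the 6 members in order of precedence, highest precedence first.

By roll number (lower first): Pereira (167); then Saleh (278); then Horvat (900); then Romero (928); then Leclerc and Whitfield (both 976).
Leclerc and Whitfield are each a Collar holder, so the next rule applies.
Leclerc and Whitfield both have date of appointment to the Order 16 May 2004, so the next rule applies.
Among Leclerc and Whitfield, alphabetically by surname: Leclerc before Whitfield.
Full order: Pereira, Saleh, Horvat, Romero, Leclerc, Whitfield.

Pereira, Saleh, Horvat, Romero, Leclerc, Whitfield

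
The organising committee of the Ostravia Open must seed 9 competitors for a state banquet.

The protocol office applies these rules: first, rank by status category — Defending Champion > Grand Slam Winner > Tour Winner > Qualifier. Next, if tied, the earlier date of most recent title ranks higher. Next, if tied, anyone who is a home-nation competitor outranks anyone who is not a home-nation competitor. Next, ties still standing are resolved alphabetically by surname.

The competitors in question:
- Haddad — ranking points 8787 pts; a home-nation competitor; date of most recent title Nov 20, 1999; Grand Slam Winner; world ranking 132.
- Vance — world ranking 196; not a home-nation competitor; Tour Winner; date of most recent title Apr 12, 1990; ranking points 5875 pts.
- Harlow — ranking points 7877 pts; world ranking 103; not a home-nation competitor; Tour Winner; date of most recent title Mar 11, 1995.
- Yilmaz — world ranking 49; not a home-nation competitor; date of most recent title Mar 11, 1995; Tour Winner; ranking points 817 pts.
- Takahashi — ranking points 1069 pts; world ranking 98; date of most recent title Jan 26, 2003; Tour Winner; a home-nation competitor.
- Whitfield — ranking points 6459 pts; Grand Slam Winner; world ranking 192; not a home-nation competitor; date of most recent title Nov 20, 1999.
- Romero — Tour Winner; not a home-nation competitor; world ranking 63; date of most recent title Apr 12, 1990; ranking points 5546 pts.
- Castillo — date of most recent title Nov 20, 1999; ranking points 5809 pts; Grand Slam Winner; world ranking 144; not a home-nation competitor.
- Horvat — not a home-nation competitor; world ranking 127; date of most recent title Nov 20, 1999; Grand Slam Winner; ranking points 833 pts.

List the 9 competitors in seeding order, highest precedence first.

Haddad, Castillo, Horvat, Whitfield, Romero, Vance, Harlow, Yilmaz, Takahashi

By status category: Haddad, Castillo, Horvat and Whitfield (Grand Slam Winner); then Romero, Vance, Harlow, Yilmaz and Takahashi (Tour Winner).
Haddad, Castillo, Horvat and Whitfield all have date of most recent title Nov 20, 1999, so the next rule applies.
Among Haddad, Castillo, Horvat and Whitfield, a home-nation competitor before not a home-nation competitor: Haddad (a home-nation competitor) before Castillo, Horvat and Whitfield (not a home-nation competitor).
Among Castillo, Horvat and Whitfield, alphabetically by surname: Castillo before Horvat before Whitfield.
Among Romero, Vance, Harlow, Yilmaz and Takahashi, by date of most recent title (earlier first): Romero and Vance (Apr 12, 1990) before Harlow and Yilmaz (Mar 11, 1995) before Takahashi (Jan 26, 2003).
Romero and Vance are each not a home-nation competitor, so the next rule applies.
Among Romero and Vance, alphabetically by surname: Romero before Vance.
Harlow and Yilmaz are each not a home-nation competitor, so the next rule applies.
Among Harlow and Yilmaz, alphabetically by surname: Harlow before Yilmaz.
Full order: Haddad, Castillo, Horvat, Whitfield, Romero, Vance, Harlow, Yilmaz, Takahashi.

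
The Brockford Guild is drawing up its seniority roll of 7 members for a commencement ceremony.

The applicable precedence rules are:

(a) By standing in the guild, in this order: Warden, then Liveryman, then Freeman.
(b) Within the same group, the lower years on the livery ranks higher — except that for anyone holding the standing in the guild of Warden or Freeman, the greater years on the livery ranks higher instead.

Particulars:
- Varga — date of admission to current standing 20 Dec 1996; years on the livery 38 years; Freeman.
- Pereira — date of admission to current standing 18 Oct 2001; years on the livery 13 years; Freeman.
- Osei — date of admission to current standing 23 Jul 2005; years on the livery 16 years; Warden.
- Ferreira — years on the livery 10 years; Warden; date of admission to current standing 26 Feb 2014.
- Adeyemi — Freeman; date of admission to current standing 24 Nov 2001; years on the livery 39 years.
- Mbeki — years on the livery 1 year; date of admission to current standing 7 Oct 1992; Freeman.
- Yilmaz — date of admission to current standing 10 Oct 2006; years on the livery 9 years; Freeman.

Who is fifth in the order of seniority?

By standing in the guild: Osei and Ferreira (Warden); then Adeyemi, Varga, Pereira, Yilmaz and Mbeki (Freeman).
Among Osei and Ferreira, by years on the livery (higher first) (reversed rule for this group): Osei (16 years) before Ferreira (10 years).
Among Adeyemi, Varga, Pereira, Yilmaz and Mbeki, by years on the livery (higher first) (reversed rule for this group): Adeyemi (39 years) before Varga (38 years) before Pereira (13 years) before Yilmaz (9 years) before Mbeki (1 year).
Order: Osei, Ferreira, Adeyemi, Varga, Pereira, Yilmaz, Mbeki.

Pereira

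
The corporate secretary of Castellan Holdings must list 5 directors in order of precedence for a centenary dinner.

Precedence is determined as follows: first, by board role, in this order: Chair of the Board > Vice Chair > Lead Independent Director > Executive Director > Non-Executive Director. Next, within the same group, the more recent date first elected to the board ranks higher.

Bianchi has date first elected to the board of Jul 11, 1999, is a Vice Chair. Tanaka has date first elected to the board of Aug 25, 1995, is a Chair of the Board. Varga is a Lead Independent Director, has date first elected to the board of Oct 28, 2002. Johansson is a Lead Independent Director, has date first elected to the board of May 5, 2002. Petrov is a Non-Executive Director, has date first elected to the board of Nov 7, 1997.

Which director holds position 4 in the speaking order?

By board role: Tanaka (Chair of the Board); then Bianchi (Vice Chair); then Varga and Johansson (Lead Independent Director); then Petrov (Non-Executive Director).
Among Varga and Johansson, by date first elected to the board (later first): Varga (Oct 28, 2002) before Johansson (May 5, 2002).
Order: Tanaka, Bianchi, Varga, Johansson, Petrov.

Johansson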